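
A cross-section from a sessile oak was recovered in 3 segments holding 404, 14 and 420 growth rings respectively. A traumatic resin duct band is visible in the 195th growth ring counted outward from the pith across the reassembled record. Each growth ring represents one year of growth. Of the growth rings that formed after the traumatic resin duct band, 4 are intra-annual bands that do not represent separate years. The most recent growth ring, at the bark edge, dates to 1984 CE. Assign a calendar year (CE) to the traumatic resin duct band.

Total growth rings = 404 + 14 + 420 = 838.
Between growth ring 195 and the bark edge there are 838 − 195 = 643 growth rings.
Removing the 4 false growth rings leaves 643 − 4 = 639 true growth rings beyond the traumatic resin duct band.
The growth ring at the bark edge is 1984 CE, so the traumatic resin duct band dates to 1984 − 639 = 1345 CE.

1345 CE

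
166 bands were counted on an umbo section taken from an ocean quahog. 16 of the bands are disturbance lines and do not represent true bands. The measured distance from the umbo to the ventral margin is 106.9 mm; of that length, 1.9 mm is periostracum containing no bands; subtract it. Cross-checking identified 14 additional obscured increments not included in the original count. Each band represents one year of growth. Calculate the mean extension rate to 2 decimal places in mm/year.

Adjusted count: 166 − 16 + 14 = 164 bands.
Removing the 1.9 mm offcut leaves 106.9 − 1.9 = 105.0 mm.
Extension rate ≈ 105.0 / 164 = 0.64 mm/year.

0.64 mm/year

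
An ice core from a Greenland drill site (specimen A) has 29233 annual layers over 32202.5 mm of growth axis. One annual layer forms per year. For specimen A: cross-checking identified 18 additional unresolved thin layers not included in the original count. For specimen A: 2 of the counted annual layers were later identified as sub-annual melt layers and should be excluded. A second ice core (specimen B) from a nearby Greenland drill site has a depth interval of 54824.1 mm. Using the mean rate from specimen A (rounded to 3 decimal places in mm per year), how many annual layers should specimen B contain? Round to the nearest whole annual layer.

49795 annual layers

Specimen A: after corrections the count is 29233 − 2 + 18 = 29249 annual layers.
A: 32202.5 mm over 29249 years gives 32202.5 / 29249 ≈ 1.101 mm/yr.
B spans 54824.1 / 1.101 = 49794.82 years ≈ 49795 annual layers.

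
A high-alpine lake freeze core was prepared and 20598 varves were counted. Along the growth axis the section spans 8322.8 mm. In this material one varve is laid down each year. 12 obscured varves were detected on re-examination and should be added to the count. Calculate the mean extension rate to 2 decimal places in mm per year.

0.40 mm per year

Correcting the raw count gives 20598 + 12 = 20610 true varves.
Mean rate = 8322.8 mm / 20610 years ≈ 0.40 mm per year.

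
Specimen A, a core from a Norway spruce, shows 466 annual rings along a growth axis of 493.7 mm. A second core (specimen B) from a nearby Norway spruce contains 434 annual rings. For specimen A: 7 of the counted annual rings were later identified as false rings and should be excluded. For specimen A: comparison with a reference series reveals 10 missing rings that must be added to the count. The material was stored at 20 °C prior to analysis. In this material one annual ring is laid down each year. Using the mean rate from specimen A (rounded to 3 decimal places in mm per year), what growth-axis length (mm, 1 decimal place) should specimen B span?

Specimen A: adjusted count: 466 − 7 + 10 = 469 annual rings.
A: 493.7 mm over 469 years gives 493.7 / 469 ≈ 1.053 mm per year.
For B, 1.053 mm/year × 434 years = 457.0 mm.

457.0 mm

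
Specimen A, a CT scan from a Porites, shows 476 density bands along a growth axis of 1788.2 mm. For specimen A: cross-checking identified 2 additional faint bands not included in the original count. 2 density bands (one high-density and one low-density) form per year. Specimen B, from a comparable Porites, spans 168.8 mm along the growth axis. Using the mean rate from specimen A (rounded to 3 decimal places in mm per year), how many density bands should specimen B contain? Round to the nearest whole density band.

Specimen A: correcting the raw count gives 476 + 2 = 478 true density bands.
Specimen A: 478 density bands at 2 per year is 478 / 2 = 239 years.
A: 1788.2 mm over 239 years gives 1788.2 / 239 ≈ 7.482 mm/yr.
For B, 168.8 / 7.482 = 22.56 years; at 2 density bands per year that is 22.56 × 2 ≈ 45 density bands.

45 density bands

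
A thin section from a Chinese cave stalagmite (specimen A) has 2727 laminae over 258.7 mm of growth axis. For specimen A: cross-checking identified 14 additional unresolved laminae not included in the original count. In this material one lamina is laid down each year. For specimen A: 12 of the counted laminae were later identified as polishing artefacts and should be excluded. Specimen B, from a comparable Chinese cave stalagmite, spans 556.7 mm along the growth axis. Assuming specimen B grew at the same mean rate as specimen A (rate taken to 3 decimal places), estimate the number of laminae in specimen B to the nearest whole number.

Specimen A: true lamina count = 2727 − 12 + 14 = 2729.
A: 258.7 mm over 2729 years gives 258.7 / 2729 ≈ 0.095 mm/year.
For B, 556.7 / 0.095 = 5860.00 years ≈ 5860 laminae.

5860 laminae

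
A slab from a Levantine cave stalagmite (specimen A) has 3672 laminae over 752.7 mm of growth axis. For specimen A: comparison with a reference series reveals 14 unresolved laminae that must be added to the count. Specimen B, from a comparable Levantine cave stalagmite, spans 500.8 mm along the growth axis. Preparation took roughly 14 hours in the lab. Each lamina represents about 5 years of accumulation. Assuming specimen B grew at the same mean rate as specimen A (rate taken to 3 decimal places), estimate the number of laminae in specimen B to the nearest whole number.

2443 laminae

Specimen A: after corrections the count is 3672 + 14 = 3686 laminae.
Specimen A: multiplying by 5 years per lamina: 3686 × 5 = 18430 years.
A: 752.7 mm over 18430 years gives 752.7 / 18430 ≈ 0.041 mm/year.
For B, 500.8 / 0.041 = 12214.63 years; at 5 years per lamina that is 12214.63 / 5 ≈ 2443 laminae.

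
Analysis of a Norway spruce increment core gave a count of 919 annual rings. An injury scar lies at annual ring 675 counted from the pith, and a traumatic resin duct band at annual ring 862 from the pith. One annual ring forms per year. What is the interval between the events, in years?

The two markers are separated by 862 − 675 = 187 annual rings.
That is 187 years at one annual ring per year.

187 years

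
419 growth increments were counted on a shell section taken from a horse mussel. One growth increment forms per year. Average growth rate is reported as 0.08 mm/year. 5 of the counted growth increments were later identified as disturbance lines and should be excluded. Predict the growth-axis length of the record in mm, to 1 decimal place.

Adjusted count: 419 − 5 = 414 growth increments.
Length ≈ 0.08 × 414 = 33.1 mm.

33.1 mm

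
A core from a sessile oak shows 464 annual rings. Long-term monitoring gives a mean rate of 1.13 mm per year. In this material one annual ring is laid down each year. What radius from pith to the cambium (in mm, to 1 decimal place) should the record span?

524.3 mm

The record spans 464 years at 1.13 mm per year.
Predicted length = 1.13 mm/year × 464 years = 524.3 mm.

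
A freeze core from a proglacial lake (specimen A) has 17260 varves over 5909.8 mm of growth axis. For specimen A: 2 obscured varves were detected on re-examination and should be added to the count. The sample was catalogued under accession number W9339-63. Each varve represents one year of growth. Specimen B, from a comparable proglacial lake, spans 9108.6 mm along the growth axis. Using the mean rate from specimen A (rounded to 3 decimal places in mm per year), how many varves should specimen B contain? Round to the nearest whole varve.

26633 varves

Specimen A: true varve count = 17260 + 2 = 17262.
A: 5909.8 mm over 17262 years gives 5909.8 / 17262 ≈ 0.342 mm/year.
For B, 9108.6 / 0.342 = 26633.33 years ≈ 26633 varves.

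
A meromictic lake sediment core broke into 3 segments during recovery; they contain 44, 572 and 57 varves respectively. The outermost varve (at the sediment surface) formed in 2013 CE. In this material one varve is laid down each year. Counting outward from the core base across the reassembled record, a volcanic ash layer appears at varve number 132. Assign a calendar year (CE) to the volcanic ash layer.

Total varves = 44 + 572 + 57 = 673.
Between varve 132 and the sediment surface there are 673 − 132 = 541 varves.
The varve at the sediment surface is 2013 CE, so the volcanic ash layer dates to 2013 − 541 = 1472 CE.

1472 CE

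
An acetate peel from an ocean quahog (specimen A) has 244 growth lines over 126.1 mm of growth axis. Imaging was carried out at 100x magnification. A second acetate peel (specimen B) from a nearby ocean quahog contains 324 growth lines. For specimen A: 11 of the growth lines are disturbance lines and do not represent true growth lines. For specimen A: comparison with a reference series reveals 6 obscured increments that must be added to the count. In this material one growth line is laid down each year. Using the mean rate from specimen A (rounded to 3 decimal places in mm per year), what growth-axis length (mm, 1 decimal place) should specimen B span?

171.1 mm

Specimen A: after corrections the count is 244 − 11 + 6 = 239 growth lines.
A: Extension rate ≈ 126.1 / 239 = 0.528 mm/year.
B's length ≈ 0.528 × 324 = 171.1 mm.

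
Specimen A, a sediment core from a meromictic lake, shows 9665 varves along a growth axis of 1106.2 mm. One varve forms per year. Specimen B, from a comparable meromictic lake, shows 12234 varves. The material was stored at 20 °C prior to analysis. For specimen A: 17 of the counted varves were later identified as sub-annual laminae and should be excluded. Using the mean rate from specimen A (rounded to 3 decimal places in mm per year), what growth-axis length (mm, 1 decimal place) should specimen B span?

Specimen A: true varve count = 9665 − 17 = 9648.
A: Mean rate = 1106.2 mm / 9648 years ≈ 0.115 mm/year.
B's length ≈ 0.115 × 12234 = 1406.9 mm.

1406.9 mm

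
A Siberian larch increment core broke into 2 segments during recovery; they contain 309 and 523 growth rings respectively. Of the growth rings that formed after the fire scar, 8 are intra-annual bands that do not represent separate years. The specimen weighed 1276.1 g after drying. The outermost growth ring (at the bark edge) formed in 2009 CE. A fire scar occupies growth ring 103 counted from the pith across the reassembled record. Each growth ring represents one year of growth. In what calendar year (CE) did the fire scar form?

Total growth rings = 309 + 523 = 832.
Between growth ring 103 and the bark edge there are 832 − 103 = 729 growth rings.
Excluding 8 false growth rings: 729 − 8 = 721.
The growth ring at the bark edge is 2009 CE, so the fire scar dates to 2009 − 721 = 1288 CE.

1288 CE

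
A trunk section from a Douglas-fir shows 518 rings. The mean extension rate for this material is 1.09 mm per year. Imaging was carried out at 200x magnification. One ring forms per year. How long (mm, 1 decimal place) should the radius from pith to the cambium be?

564.6 mm

518 years of growth are recorded.
Length ≈ 1.09 × 518 = 564.6 mm.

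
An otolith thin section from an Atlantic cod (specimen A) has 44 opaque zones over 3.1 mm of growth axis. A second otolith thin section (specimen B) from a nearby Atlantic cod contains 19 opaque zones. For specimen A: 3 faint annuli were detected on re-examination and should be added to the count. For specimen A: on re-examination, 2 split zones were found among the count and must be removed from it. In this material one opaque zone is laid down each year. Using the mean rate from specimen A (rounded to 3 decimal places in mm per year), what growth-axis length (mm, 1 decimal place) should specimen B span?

Specimen A: adjusted count: 44 − 2 + 3 = 45 opaque zones.
A: Extension rate ≈ 3.1 / 45 = 0.069 mm/year.
B's length ≈ 0.069 × 19 = 1.3 mm.

1.3 mm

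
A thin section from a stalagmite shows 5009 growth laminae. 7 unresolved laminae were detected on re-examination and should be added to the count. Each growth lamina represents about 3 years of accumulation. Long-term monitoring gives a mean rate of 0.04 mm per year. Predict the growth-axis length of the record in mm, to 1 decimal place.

601.9 mm

Adjusted count: 5009 + 7 = 5016 growth laminae.
Multiplying by 3 years per growth lamina: 5016 × 3 = 15048 years.
Length ≈ 0.04 × 15048 = 601.9 mm.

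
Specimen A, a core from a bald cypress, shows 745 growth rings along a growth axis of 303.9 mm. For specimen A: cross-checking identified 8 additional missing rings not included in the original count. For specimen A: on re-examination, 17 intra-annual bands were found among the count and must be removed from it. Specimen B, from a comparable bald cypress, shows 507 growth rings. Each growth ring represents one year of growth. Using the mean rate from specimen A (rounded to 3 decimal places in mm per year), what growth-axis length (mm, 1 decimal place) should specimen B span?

Specimen A: correcting the raw count gives 745 − 17 + 8 = 736 true growth rings.
A: Extension rate ≈ 303.9 / 736 = 0.413 mm/year.
B's length ≈ 0.413 × 507 = 209.4 mm.

209.4 mm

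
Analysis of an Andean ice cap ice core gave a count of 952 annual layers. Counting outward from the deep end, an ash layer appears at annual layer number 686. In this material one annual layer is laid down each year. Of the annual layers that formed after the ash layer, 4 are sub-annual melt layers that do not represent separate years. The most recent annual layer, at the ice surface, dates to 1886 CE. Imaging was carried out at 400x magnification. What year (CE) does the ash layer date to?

The ash layer sits at annual layer 686 from the deep end, so 952 − 686 = 266 annual layers formed after it.
266 − 4 false = 262 true annual layers after the ash layer.
1886 − 262 = 1624 CE.

1624 CE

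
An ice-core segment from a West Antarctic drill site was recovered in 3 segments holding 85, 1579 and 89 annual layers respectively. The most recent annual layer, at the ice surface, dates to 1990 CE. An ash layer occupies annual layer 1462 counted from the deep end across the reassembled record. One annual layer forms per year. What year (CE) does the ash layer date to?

1699 CE

Total annual layers = 85 + 1579 + 89 = 1753.
1753 − 1462 = 291 annual layers lie beyond the ash layer toward the ice surface.
Counting back 291 years from 1990 CE places the ash layer in 1990 − 291 = 1699 CE.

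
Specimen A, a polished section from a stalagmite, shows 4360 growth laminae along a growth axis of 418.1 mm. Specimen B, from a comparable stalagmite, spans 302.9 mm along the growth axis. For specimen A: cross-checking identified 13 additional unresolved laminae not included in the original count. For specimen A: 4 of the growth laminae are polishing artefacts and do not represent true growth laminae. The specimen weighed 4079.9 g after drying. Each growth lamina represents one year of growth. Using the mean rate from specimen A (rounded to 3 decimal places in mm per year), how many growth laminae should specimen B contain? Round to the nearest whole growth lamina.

Specimen A: true growth lamina count = 4360 − 4 + 13 = 4369.
A: 418.1 mm over 4369 years gives 418.1 / 4369 ≈ 0.096 mm/year.
For B, 302.9 / 0.096 = 3155.21 years ≈ 3155 growth laminae.

3155 growth laminae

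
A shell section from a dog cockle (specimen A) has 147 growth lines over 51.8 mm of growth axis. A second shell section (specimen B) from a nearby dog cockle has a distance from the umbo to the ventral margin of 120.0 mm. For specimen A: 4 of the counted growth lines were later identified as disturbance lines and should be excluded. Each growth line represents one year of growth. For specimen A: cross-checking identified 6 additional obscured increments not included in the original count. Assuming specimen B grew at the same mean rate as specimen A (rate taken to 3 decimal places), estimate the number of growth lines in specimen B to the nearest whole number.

Specimen A: after corrections the count is 147 − 4 + 6 = 149 growth lines.
A: 51.8 mm over 149 years gives 51.8 / 149 ≈ 0.348 mm/year.
For B, 120.0 / 0.348 = 344.83 years ≈ 345 growth lines.

345 growth lines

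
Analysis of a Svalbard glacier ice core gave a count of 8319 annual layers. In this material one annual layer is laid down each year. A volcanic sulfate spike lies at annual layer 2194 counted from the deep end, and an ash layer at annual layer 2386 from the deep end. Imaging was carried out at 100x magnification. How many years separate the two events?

192 years

2386 − 2194 = 192 annual layers lie between the two events.
That is 192 years at one annual layer per year.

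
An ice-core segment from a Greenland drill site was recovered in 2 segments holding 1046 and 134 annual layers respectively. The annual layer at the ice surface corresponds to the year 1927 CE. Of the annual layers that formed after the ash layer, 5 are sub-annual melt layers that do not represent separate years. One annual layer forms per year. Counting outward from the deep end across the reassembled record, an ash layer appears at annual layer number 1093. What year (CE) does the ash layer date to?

Total annual layers = 1046 + 134 = 1180.
The ash layer sits at annual layer 1093 from the deep end, so 1180 − 1093 = 87 annual layers formed after it.
Removing the 5 false annual layers leaves 87 − 5 = 82 true annual layers beyond the ash layer.
1927 − 82 = 1845 CE.

1845 CE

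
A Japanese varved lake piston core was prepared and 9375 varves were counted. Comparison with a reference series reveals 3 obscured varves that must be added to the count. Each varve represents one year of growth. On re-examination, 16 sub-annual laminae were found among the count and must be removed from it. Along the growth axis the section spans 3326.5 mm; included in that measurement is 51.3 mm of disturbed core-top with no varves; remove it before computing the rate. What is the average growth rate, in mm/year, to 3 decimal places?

Adjusted count: 9375 − 16 + 3 = 9362 varves.
Net length = 3326.5 − 51.3 = 3275.2 mm.
3275.2 mm over 9362 years gives 3275.2 / 9362 ≈ 0.350 mm/year.

0.350 mm/year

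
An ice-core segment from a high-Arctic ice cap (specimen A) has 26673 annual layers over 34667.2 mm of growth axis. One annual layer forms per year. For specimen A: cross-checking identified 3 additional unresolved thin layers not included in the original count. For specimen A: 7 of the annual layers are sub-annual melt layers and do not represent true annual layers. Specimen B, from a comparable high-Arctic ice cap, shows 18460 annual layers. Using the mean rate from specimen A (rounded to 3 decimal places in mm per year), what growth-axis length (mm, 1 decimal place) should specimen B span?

Specimen A: correcting the raw count gives 26673 − 7 + 3 = 26669 true annual layers.
A: 34667.2 mm over 26669 years gives 34667.2 / 26669 ≈ 1.300 mm/yr.
B's length ≈ 1.300 × 18460 = 23998.0 mm.

23998.0 mm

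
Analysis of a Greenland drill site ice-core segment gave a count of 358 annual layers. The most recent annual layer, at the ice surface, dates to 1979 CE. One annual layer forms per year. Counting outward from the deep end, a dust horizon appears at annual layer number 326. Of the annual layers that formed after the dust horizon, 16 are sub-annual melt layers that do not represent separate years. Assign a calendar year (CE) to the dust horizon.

The dust horizon sits at annual layer 326 from the deep end, so 358 − 326 = 32 annual layers formed after it.
Excluding 16 false annual layers: 32 − 16 = 16.
The annual layer at the ice surface is 1979 CE, so the dust horizon dates to 1979 − 16 = 1963 CE.

1963 CE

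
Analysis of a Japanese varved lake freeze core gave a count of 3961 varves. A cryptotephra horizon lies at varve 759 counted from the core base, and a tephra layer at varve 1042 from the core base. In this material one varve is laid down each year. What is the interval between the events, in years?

The two markers are separated by 1042 − 759 = 283 varves.
One varve per year makes the interval 283 years.

283 yr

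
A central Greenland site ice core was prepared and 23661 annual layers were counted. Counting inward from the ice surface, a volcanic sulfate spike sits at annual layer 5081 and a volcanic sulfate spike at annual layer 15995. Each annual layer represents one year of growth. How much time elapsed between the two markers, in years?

10914 yr

15995 − 5081 = 10914 annual layers lie between the two events.
At one annual layer per year, 10914 years elapsed between them.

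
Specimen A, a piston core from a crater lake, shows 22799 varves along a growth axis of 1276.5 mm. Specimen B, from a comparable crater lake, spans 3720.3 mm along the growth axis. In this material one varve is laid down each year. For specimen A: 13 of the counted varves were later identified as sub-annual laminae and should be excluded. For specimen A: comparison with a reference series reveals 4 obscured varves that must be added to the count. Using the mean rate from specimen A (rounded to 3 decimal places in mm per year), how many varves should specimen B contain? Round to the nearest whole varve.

66434 varves

Specimen A: correcting the raw count gives 22799 − 13 + 4 = 22790 true varves.
A: Extension rate ≈ 1276.5 / 22790 = 0.056 mm/yr.
For B, 3720.3 / 0.056 = 66433.93 years ≈ 66434 varves.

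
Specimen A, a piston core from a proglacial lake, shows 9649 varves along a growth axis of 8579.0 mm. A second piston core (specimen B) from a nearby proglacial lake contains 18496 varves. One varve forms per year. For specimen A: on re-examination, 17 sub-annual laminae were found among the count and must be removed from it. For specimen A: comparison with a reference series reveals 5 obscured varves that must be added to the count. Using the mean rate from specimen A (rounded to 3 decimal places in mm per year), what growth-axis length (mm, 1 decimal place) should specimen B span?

16461.4 mm

Specimen A: adjusted count: 9649 − 17 + 5 = 9637 varves.
A: 8579.0 mm over 9637 years gives 8579.0 / 9637 ≈ 0.890 mm/year.
For B, 0.890 mm/year × 18496 years = 16461.4 mm.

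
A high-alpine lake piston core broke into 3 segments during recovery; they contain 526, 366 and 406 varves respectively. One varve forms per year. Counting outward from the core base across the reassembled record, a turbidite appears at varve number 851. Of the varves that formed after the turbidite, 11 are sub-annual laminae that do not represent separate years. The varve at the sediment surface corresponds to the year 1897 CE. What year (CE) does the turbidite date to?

Total varves = 526 + 366 + 406 = 1298.
Between varve 851 and the sediment surface there are 1298 − 851 = 447 varves.
Removing the 11 false varves leaves 447 − 11 = 436 true varves beyond the turbidite.
The varve at the sediment surface is 1897 CE, so the turbidite dates to 1897 − 436 = 1461 CE.

1461 CE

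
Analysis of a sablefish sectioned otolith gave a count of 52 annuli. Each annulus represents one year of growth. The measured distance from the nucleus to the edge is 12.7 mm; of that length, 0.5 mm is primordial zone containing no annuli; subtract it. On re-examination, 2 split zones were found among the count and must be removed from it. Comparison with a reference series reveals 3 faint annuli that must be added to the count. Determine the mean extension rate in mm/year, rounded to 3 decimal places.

0.230 mm/year

After corrections the count is 52 − 2 + 3 = 53 annuli.
Removing the 0.5 mm offcut leaves 12.7 − 0.5 = 12.2 mm.
Mean rate = 12.2 mm / 53 years ≈ 0.230 mm/year.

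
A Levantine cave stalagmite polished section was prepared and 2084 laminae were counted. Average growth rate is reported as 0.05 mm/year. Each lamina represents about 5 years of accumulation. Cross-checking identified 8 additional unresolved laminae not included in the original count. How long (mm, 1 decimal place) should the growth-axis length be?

True lamina count = 2084 + 8 = 2092.
Multiplying by 5 years per lamina: 2092 × 5 = 10460 years.
Length ≈ 0.05 × 10460 = 523.0 mm.

523.0 mm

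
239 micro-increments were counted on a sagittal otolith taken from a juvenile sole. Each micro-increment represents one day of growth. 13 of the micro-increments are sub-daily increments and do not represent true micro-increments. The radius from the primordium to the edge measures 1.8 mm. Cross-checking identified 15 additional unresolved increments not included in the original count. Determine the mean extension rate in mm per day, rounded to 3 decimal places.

0.007 mm per day

Correcting the raw count gives 239 − 13 + 15 = 241 true micro-increments.
Extension rate ≈ 1.8 / 241 = 0.007 mm per day.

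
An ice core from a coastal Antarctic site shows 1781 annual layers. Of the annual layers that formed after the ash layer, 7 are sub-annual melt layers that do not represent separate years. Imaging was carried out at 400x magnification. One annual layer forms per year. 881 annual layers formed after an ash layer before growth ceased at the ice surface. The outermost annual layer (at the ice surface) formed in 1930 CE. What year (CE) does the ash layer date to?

There are 881 annual layers younger than the ash layer.
Excluding 7 false annual layers: 881 − 7 = 874.
1930 − 874 = 1056 CE.

1056 CE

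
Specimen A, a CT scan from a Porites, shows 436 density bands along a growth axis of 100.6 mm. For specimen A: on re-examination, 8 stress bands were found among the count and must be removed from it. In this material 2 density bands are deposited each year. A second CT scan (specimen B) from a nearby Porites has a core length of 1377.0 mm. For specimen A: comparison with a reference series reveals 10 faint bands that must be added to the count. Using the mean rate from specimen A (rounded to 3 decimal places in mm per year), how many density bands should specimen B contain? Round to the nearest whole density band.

6000 density bands

Specimen A: correcting the raw count gives 436 − 8 + 10 = 438 true density bands.
Specimen A: dividing by 2 density bands per year: 438 / 2 = 219 years.
A: Mean rate = 100.6 mm / 219 years ≈ 0.459 mm per year.
Specimen B: 1377.0 mm / 0.459 mm per year = 3000.00 years; at 2 density bands per year that is 3000.00 × 2 ≈ 6000 density bands.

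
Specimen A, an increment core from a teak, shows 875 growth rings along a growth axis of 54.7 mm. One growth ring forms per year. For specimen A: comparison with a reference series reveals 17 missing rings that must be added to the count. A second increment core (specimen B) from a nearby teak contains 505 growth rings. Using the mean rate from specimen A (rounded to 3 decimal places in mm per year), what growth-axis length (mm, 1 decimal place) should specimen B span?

Specimen A: after corrections the count is 875 + 17 = 892 growth rings.
A: Mean rate = 54.7 mm / 892 years ≈ 0.061 mm/year.
For B, 0.061 mm/year × 505 years = 30.8 mm.

30.8 mm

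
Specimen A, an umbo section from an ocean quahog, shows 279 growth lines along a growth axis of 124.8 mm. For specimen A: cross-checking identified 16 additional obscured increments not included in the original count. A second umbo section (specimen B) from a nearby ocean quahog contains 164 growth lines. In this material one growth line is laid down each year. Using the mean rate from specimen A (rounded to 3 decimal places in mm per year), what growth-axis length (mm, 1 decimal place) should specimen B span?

69.4 mm

Specimen A: true growth line count = 279 + 16 = 295.
A: 124.8 mm over 295 years gives 124.8 / 295 ≈ 0.423 mm per year.
For B, 0.423 mm/year × 164 years = 69.4 mm.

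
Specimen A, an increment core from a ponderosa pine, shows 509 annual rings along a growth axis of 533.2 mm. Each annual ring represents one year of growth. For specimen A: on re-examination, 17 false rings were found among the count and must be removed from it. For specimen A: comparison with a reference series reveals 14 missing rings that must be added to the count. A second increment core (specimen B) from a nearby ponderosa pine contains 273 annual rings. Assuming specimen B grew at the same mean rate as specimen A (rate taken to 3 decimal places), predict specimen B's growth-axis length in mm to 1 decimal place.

287.7 mm

Specimen A: correcting the raw count gives 509 − 17 + 14 = 506 true annual rings.
A: Mean rate = 533.2 mm / 506 years ≈ 1.054 mm/year.
B's length ≈ 1.054 × 273 = 287.7 mm.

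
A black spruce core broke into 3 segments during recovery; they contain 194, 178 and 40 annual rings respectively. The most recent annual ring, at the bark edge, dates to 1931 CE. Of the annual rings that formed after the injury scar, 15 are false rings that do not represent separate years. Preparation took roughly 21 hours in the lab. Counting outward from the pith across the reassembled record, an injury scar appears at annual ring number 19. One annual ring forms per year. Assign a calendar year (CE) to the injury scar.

1553 CE

Total annual rings = 194 + 178 + 40 = 412.
The injury scar sits at annual ring 19 from the pith, so 412 − 19 = 393 annual rings formed after it.
393 − 15 false = 378 true annual rings after the injury scar.
The annual ring at the bark edge is 1931 CE, so the injury scar dates to 1931 − 378 = 1553 CE.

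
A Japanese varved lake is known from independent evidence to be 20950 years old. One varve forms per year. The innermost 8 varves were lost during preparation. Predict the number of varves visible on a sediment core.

20942 varves

Expected varves over 20950 years: 20950.
Subtracting the 8 varves not captured gives 20950 − 8 = 20942 varves in the record.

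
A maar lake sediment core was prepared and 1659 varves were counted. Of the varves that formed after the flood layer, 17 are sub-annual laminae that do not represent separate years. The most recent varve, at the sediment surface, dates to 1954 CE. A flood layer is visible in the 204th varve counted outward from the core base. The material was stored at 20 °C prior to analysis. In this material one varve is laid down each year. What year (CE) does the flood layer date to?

516 CE

1659 − 204 = 1455 varves lie beyond the flood layer toward the sediment surface.
Excluding 17 false varves: 1455 − 17 = 1438.
1954 − 1438 = 516 CE.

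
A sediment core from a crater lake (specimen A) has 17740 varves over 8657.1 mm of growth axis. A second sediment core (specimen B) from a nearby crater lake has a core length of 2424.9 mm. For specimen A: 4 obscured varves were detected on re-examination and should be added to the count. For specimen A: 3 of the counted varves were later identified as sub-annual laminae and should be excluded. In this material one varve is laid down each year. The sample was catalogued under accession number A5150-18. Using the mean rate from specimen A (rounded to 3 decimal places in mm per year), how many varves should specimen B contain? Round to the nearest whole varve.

4969 varves

Specimen A: correcting the raw count gives 17740 − 3 + 4 = 17741 true varves.
A: Mean rate = 8657.1 mm / 17741 years ≈ 0.488 mm/yr.
B spans 2424.9 / 0.488 = 4969.06 years ≈ 4969 varves.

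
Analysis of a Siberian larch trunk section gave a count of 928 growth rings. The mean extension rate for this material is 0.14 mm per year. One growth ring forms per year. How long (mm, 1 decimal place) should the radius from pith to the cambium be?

129.9 mm

928 years of growth are recorded.
Predicted length = 0.14 mm/year × 928 years = 129.9 mm.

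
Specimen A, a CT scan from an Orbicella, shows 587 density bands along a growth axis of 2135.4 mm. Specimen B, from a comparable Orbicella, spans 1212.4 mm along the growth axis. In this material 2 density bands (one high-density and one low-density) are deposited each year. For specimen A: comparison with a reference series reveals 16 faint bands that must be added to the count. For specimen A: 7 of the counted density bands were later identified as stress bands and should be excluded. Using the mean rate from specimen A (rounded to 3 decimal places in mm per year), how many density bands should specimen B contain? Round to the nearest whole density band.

Specimen A: after corrections the count is 587 − 7 + 16 = 596 density bands.
Specimen A: dividing by 2 density bands per year: 596 / 2 = 298 years.
A: 2135.4 mm over 298 years gives 2135.4 / 298 ≈ 7.166 mm per year.
Specimen B: 1212.4 mm / 7.166 mm per year = 169.19 years; at 2 density bands per year that is 169.19 × 2 ≈ 338 density bands.

338 density bands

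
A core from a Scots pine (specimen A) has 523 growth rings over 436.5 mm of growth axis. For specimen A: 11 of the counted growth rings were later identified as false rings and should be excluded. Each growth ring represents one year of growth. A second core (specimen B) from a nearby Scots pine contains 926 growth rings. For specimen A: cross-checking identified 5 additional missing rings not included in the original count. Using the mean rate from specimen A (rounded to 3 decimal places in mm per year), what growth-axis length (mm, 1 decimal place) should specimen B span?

Specimen A: adjusted count: 523 − 11 + 5 = 517 growth rings.
A: Extension rate ≈ 436.5 / 517 = 0.844 mm/year.
For B, 0.844 mm/year × 926 years = 781.5 mm.

781.5 mm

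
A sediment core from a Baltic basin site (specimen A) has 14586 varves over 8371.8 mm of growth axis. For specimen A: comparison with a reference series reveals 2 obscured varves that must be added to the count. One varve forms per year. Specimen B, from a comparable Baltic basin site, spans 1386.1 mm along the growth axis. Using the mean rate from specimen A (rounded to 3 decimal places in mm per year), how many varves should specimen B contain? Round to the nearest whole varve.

2415 varves

Specimen A: adjusted count: 14586 + 2 = 14588 varves.
A: Mean rate = 8371.8 mm / 14588 years ≈ 0.574 mm/yr.
For B, 1386.1 / 0.574 = 2414.81 years ≈ 2415 varves.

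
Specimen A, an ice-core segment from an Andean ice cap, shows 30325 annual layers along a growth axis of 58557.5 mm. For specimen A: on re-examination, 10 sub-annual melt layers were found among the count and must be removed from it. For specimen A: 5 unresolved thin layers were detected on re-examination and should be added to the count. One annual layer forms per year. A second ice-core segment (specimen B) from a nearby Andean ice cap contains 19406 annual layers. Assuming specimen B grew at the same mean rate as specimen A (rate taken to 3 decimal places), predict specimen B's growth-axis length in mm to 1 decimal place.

Specimen A: after corrections the count is 30325 − 10 + 5 = 30320 annual layers.
A: Extension rate ≈ 58557.5 / 30320 = 1.931 mm/year.
Length of B = 1.931 × 19406 = 37473.0 mm.

37473.0 mm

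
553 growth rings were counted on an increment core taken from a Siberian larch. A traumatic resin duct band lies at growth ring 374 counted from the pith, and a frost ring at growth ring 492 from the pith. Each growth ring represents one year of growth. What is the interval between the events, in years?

118 years

492 − 374 = 118 growth rings lie between the two events.
One growth ring per year makes the interval 118 years.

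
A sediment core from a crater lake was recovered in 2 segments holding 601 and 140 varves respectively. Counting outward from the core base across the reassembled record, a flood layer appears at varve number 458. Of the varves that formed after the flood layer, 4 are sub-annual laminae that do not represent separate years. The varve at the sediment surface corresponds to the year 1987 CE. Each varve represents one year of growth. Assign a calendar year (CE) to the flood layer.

1708 CE

Total varves = 601 + 140 = 741.
The flood layer sits at varve 458 from the core base, so 741 − 458 = 283 varves formed after it.
Excluding 4 false varves: 283 − 4 = 279.
1987 − 279 = 1708 CE.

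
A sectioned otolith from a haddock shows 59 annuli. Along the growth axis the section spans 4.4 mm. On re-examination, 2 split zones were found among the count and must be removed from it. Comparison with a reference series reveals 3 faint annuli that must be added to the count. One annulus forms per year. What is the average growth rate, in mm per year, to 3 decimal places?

After corrections the count is 59 − 2 + 3 = 60 annuli.
Extension rate ≈ 4.4 / 60 = 0.073 mm per year.

0.073 mm per year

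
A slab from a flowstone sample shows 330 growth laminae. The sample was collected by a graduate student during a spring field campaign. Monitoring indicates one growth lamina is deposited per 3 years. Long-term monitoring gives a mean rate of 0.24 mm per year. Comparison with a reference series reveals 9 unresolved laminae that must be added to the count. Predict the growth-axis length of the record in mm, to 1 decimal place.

Correcting the raw count gives 330 + 9 = 339 true growth laminae.
At 3 years per growth lamina, 339 × 3 = 1017 years.
Length ≈ 0.24 × 1017 = 244.1 mm.

244.1 mm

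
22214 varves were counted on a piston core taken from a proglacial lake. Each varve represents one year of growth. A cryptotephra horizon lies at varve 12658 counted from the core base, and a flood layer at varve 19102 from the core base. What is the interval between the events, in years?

6444 years

19102 − 12658 = 6444 varves lie between the two events.
That is 6444 years at one varve per year.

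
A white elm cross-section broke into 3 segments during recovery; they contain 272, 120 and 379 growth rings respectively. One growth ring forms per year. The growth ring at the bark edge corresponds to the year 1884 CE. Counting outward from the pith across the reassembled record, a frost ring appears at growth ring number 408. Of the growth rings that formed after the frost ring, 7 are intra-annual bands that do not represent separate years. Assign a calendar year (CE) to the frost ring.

1528 CE

Total growth rings = 272 + 120 + 379 = 771.
Between growth ring 408 and the bark edge there are 771 − 408 = 363 growth rings.
Removing the 7 false growth rings leaves 363 − 7 = 356 true growth rings beyond the frost ring.
1884 − 356 = 1528 CE.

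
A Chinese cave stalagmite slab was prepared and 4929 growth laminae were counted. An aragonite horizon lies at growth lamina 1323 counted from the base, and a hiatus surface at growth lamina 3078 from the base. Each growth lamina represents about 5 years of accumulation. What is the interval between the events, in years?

8775 years

3078 − 1323 = 1755 growth laminae lie between the two events.
At 5 years per growth lamina, 1755 × 5 = 8775 years.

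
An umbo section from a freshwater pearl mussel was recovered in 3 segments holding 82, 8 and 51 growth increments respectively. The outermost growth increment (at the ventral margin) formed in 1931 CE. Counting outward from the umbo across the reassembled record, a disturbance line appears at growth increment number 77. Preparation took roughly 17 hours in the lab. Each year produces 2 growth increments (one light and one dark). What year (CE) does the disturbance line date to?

1899 CE

Total growth increments = 82 + 8 + 51 = 141.
141 − 77 = 64 growth increments lie beyond the disturbance line toward the ventral margin.
64 growth increments at 2 per year is 64 / 2 = 32 years.
1931 − 32 = 1899 CE.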